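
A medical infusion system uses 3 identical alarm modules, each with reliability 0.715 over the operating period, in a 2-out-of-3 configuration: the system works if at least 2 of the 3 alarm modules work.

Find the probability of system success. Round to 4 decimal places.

0.8026

R = Σ_{i=2}^{3} C(3,i) p^i (1−p)^{3−i} with p = 0.715
C(3,2)·0.715^2·0.285^1 = 0.437097
C(3,3)·0.715^3·0.285^0 = 0.365526
Sum = 0.8026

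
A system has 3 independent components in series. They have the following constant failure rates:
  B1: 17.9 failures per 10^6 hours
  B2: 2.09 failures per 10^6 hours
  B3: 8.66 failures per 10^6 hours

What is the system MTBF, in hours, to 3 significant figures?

34900

Series of exponential components: λ_sys = Σ λ_i
λ_sys = 0.0000179 + 0.00000209 + 0.00000866 = 2.8650e-05 /h
MTBF = 1 / λ_sys = 34900 h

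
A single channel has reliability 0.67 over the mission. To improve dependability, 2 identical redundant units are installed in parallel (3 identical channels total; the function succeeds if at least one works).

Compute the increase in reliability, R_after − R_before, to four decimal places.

0.2941

R_before = 0.67
R_after = 1 − (1 − 0.67)^3 = 0.9641
ΔR = 0.9641 − 0.67 = 0.2941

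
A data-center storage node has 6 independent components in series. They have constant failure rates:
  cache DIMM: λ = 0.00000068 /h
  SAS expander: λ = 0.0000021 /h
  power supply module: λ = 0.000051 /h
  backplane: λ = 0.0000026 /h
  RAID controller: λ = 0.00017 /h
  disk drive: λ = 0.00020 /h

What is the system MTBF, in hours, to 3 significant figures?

2350

Series of exponential components: λ_sys = Σ λ_i
λ_sys = 0.00000068 + 0.0000021 + 0.000051 + 0.0000026 + 0.00017 + 0.00020 = 4.2638e-04 /h
MTBF = 1 / λ_sys = 2350 h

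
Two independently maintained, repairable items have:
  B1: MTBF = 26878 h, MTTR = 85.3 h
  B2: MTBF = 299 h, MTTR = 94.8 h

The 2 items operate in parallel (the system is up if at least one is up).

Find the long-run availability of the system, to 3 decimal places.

0.999

A(B1) = MTBF/(MTBF+MTTR) = 26878/(26878+85.3) = 0.996836
A(B2) = MTBF/(MTBF+MTTR) = 299/(299+94.8) = 0.759269
Parallel availability: 1 − (1 − 0.996836)(1 − 0.759269) = 0.999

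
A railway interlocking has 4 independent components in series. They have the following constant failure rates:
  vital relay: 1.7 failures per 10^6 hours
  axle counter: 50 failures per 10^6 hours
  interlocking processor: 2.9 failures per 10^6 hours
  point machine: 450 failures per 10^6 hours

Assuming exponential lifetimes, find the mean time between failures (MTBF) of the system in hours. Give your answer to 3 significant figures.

1980

Series of exponential components: λ_sys = Σ λ_i
λ_sys = 0.0000017 + 0.000050 + 0.0000029 + 0.00045 = 5.0460e-04 /h
MTBF = 1 / λ_sys = 1980 h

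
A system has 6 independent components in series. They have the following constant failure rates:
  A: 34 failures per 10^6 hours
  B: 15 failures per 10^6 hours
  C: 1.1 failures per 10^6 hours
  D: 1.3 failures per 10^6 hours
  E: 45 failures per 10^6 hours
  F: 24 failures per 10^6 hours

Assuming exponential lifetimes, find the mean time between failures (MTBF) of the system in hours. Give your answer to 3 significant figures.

Series of exponential components: λ_sys = Σ λ_i
λ_sys = 0.000034 + 0.000015 + 0.0000011 + 0.0000013 + 0.000045 + 0.000024 = 1.2040e-04 /h
MTBF = 1 / λ_sys = 8310 h

8310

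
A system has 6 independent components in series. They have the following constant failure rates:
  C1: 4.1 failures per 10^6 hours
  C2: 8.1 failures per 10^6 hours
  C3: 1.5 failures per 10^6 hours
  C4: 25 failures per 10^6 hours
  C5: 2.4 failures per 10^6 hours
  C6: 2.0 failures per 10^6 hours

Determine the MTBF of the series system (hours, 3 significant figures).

23200

Series of exponential components: λ_sys = Σ λ_i
λ_sys = 0.0000041 + 0.0000081 + 0.0000015 + 0.000025 + 0.0000024 + 0.0000020 = 4.3100e-05 /h
MTBF = 1 / λ_sys = 23200 h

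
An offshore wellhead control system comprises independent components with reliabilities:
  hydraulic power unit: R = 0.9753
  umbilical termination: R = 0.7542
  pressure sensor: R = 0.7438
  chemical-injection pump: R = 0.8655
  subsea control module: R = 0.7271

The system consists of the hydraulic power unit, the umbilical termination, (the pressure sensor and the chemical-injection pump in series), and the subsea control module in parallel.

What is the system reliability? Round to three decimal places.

0.999

Series (pressure sensor and chemical-injection pump): 0.74380 × 0.86550 = 0.64376
Parallel (hydraulic power unit, umbilical termination, [0.64376], and subsea control module): 1 − (1 − 0.97530)(1 − 0.75420)(1 − 0.64376)(1 − 0.72710) = 0.999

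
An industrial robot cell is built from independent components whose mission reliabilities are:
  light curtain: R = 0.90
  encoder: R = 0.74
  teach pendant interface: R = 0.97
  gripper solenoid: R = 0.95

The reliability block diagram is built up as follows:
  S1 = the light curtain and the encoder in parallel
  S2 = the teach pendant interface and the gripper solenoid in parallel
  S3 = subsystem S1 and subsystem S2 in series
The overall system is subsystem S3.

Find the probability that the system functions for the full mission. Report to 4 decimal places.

0.9725

Parallel (light curtain and encoder): 1 − (1 − 0.900000)(1 − 0.740000) = 0.974000
Parallel (teach pendant interface and gripper solenoid): 1 − (1 − 0.970000)(1 − 0.950000) = 0.998500
Series ([0.974000] and [0.998500]): 0.974000 × 0.998500 = 0.9725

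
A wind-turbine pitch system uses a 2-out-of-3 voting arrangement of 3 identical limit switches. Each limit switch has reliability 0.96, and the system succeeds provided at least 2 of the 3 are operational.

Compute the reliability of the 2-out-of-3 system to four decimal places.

0.9953

R = Σ_{i=2}^{3} C(3,i) p^i (1−p)^{3−i} with p = 0.96
C(3,2)·0.96^2·0.04^1 = 0.110592
C(3,3)·0.96^3·0.04^0 = 0.884736
Sum = 0.9953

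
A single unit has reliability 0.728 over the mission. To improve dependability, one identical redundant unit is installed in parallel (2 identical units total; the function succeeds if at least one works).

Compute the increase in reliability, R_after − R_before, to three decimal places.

R_before = 0.728
R_after = 1 − (1 − 0.728)^2 = 0.926
ΔR = 0.926 − 0.728 = 0.198

0.198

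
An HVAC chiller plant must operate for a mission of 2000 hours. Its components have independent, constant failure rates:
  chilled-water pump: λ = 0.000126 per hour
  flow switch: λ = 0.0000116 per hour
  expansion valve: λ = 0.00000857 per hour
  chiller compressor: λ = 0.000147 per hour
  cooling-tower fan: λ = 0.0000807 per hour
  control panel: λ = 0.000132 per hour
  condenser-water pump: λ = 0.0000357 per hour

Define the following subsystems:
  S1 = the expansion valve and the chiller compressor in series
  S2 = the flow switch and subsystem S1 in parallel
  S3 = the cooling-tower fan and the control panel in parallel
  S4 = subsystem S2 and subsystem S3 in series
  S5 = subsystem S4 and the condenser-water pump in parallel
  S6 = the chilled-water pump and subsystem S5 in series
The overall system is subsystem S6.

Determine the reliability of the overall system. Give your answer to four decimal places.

0.7751

R(chilled-water pump) = exp(−0.000126 × 2000) = 0.777245
R(flow switch) = exp(−0.0000116 × 2000) = 0.977067
R(expansion valve) = exp(−0.00000857 × 2000) = 0.983006
R(chiller compressor) = exp(−0.000147 × 2000) = 0.745276
R(cooling-tower fan) = exp(−0.0000807 × 2000) = 0.850952
R(control panel) = exp(−0.000132 × 2000) = 0.767974
R(condenser-water pump) = exp(−0.0000357 × 2000) = 0.931089
Series (expansion valve and chiller compressor): 0.983006 × 0.745276 = 0.732611
Parallel (flow switch and [0.732611]): 1 − (1 − 0.977067)(1 − 0.732611) = 0.993868
Parallel (cooling-tower fan and control panel): 1 − (1 − 0.850952)(1 − 0.767974) = 0.965417
Series ([0.993868] and [0.965417]): 0.993868 × 0.965417 = 0.959497
Parallel ([0.959497] and condenser-water pump): 1 − (1 − 0.959497)(1 − 0.931089) = 0.997209
Series (chilled-water pump and [0.997209]): 0.777245 × 0.997209 = 0.7751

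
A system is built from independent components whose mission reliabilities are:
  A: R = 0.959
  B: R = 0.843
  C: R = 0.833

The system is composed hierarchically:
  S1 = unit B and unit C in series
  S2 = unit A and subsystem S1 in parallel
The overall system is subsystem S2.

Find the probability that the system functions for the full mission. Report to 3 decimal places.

0.988

Series (B and C): 0.84300 × 0.83300 = 0.70222
Parallel (A and [0.70222]): 1 − (1 − 0.95900)(1 − 0.70222) = 0.988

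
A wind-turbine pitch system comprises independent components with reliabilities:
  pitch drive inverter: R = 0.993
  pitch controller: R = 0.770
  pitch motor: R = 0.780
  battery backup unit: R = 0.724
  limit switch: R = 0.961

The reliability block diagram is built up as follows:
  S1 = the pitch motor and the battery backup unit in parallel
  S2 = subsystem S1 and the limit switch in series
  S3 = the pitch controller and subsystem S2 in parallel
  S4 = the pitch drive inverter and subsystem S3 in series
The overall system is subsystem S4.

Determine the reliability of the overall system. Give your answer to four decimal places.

Parallel (pitch motor and battery backup unit): 1 − (1 − 0.780000)(1 − 0.724000) = 0.939280
Series ([0.939280] and limit switch): 0.939280 × 0.961000 = 0.902648
Parallel (pitch controller and [0.902648]): 1 − (1 − 0.770000)(1 − 0.902648) = 0.977609
Series (pitch drive inverter and [0.977609]): 0.993000 × 0.977609 = 0.9708

0.9708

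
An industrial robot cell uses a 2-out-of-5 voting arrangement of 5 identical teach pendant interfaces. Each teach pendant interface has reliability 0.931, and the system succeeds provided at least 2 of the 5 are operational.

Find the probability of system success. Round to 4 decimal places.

0.9999

R = Σ_{i=2}^{5} C(5,i) p^i (1−p)^{5−i} with p = 0.931
C(5,2)·0.931^2·0.069^3 = 0.002847
C(5,3)·0.931^3·0.069^2 = 0.038419
C(5,4)·0.931^4·0.069^1 = 0.259190
C(5,5)·0.931^5·0.069^0 = 0.699437
Sum = 0.9999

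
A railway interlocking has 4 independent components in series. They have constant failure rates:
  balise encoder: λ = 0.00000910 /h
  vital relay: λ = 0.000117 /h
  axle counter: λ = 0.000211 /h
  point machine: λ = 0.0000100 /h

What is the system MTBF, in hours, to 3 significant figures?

Series of exponential components: λ_sys = Σ λ_i
λ_sys = 0.00000910 + 0.000117 + 0.000211 + 0.0000100 = 3.4710e-04 /h
MTBF = 1 / λ_sys = 2880 h

2880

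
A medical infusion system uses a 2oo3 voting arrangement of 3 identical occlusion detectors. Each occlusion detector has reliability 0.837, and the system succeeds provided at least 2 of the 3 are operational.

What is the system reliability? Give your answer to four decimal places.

0.9290

R = Σ_{i=2}^{3} C(3,i) p^i (1−p)^{3−i} with p = 0.837
C(3,2)·0.837^2·0.163^1 = 0.342578
C(3,3)·0.837^3·0.163^0 = 0.586376
Sum = 0.9290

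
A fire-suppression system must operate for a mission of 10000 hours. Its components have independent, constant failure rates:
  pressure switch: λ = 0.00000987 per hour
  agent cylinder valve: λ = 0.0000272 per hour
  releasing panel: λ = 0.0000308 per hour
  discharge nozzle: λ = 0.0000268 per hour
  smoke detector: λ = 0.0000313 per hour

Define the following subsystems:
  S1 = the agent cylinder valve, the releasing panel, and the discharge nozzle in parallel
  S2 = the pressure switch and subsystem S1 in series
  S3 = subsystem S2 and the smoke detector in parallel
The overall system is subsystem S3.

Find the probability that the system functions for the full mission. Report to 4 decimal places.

R(pressure switch) = exp(−0.00000987 × 10000) = 0.906014
R(agent cylinder valve) = exp(−0.0000272 × 10000) = 0.761854
R(releasing panel) = exp(−0.0000308 × 10000) = 0.734915
R(discharge nozzle) = exp(−0.0000268 × 10000) = 0.764908
R(smoke detector) = exp(−0.0000313 × 10000) = 0.731250
Parallel (agent cylinder valve, releasing panel, and discharge nozzle): 1 − (1 − 0.761854)(1 − 0.734915)(1 − 0.764908) = 0.985159
Series (pressure switch and [0.985159]): 0.906014 × 0.985159 = 0.892568
Parallel ([0.892568] and smoke detector): 1 − (1 − 0.892568)(1 − 0.731250) = 0.9711

0.9711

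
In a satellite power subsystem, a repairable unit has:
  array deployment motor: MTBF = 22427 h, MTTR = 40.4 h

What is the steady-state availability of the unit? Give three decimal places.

0.998

A(array deployment motor) = MTBF/(MTBF+MTTR) = 22427/(22427+40.4) = 0.998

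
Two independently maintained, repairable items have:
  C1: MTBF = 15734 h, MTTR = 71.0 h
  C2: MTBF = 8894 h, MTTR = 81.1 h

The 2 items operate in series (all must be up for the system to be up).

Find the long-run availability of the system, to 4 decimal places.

0.9865

A(C1) = MTBF/(MTBF+MTTR) = 15734/(15734+71.0) = 0.995508
A(C2) = MTBF/(MTBF+MTTR) = 8894/(8894+81.1) = 0.990964
Series availability: 0.995508 × 0.990964 = 0.9865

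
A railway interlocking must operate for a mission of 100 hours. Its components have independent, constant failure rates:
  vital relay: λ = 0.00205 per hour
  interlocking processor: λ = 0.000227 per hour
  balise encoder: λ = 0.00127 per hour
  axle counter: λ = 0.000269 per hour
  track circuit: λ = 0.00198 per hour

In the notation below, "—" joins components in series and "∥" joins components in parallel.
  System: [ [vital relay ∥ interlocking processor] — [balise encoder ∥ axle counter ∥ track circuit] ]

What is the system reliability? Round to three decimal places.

R(vital relay) = exp(−0.00205 × 100) = 0.81465
R(interlocking processor) = exp(−0.000227 × 100) = 0.97756
R(balise encoder) = exp(−0.00127 × 100) = 0.88073
R(axle counter) = exp(−0.000269 × 100) = 0.97346
R(track circuit) = exp(−0.00198 × 100) = 0.82037
Parallel (vital relay and interlocking processor): 1 − (1 − 0.81465)(1 − 0.97756) = 0.99584
Parallel (balise encoder, axle counter, and track circuit): 1 − (1 − 0.88073)(1 − 0.97346)(1 − 0.82037) = 0.99943
Series ([0.99584] and [0.99943]): 0.99584 × 0.99943 = 0.995

0.995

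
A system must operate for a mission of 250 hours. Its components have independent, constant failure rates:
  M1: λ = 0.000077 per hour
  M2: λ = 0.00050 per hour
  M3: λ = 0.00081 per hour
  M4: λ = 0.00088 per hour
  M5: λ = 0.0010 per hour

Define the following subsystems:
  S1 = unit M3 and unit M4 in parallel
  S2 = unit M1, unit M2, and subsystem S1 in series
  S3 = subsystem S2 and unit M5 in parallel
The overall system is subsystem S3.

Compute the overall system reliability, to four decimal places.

R(M1) = exp(−0.000077 × 250) = 0.980934
R(M2) = exp(−0.00050 × 250) = 0.882497
R(M3) = exp(−0.00081 × 250) = 0.816686
R(M4) = exp(−0.00088 × 250) = 0.802519
R(M5) = exp(−0.0010 × 250) = 0.778801
Parallel (M3 and M4): 1 − (1 − 0.816686)(1 − 0.802519) = 0.963799
Series (M1, M2, and [0.963799]): 0.980934 × 0.882497 × 0.963799 = 0.834333
Parallel ([0.834333] and M5): 1 − (1 − 0.834333)(1 − 0.778801) = 0.9634

0.9634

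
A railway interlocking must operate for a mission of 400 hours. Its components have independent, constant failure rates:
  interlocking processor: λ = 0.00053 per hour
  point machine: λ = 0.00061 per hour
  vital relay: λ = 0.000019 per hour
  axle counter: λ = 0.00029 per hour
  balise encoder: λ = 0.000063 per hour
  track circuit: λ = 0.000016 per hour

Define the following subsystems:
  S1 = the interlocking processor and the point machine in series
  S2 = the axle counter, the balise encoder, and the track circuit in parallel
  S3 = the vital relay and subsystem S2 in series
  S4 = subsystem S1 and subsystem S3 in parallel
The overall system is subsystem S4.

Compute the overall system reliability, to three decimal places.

R(interlocking processor) = exp(−0.00053 × 400) = 0.80896
R(point machine) = exp(−0.00061 × 400) = 0.78349
R(vital relay) = exp(−0.000019 × 400) = 0.99243
R(axle counter) = exp(−0.00029 × 400) = 0.89048
R(balise encoder) = exp(−0.000063 × 400) = 0.97511
R(track circuit) = exp(−0.000016 × 400) = 0.99362
Series (interlocking processor and point machine): 0.80896 × 0.78349 = 0.63381
Parallel (axle counter, balise encoder, and track circuit): 1 − (1 − 0.89048)(1 − 0.97511)(1 − 0.99362) = 0.99998
Series (vital relay and [0.99998]): 0.99243 × 0.99998 = 0.99241
Parallel ([0.63381] and [0.99241]): 1 − (1 − 0.63381)(1 − 0.99241) = 0.997

0.997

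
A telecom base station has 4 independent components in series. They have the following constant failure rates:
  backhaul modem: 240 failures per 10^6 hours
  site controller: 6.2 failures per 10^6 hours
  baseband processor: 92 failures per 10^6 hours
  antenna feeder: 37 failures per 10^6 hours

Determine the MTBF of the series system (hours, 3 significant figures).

Series of exponential components: λ_sys = Σ λ_i
λ_sys = 0.00024 + 0.0000062 + 0.000092 + 0.000037 = 3.7520e-04 /h
MTBF = 1 / λ_sys = 2670 h

2670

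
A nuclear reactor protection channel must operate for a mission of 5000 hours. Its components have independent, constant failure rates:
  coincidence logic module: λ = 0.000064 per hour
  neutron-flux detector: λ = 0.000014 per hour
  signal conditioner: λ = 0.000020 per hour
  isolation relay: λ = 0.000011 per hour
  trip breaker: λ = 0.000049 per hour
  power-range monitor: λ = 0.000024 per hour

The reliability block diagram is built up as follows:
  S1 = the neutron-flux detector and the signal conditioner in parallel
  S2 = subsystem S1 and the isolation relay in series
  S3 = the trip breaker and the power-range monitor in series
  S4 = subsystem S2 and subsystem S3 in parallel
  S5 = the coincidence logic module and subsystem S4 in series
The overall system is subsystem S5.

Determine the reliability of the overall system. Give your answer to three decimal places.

0.713

R(coincidence logic module) = exp(−0.000064 × 5000) = 0.72615
R(neutron-flux detector) = exp(−0.000014 × 5000) = 0.93239
R(signal conditioner) = exp(−0.000020 × 5000) = 0.90484
R(isolation relay) = exp(−0.000011 × 5000) = 0.94649
R(trip breaker) = exp(−0.000049 × 5000) = 0.78270
R(power-range monitor) = exp(−0.000024 × 5000) = 0.88692
Parallel (neutron-flux detector and signal conditioner): 1 − (1 − 0.93239)(1 − 0.90484) = 0.99357
Series ([0.99357] and isolation relay): 0.99357 × 0.94649 = 0.94040
Series (trip breaker and power-range monitor): 0.78270 × 0.88692 = 0.69419
Parallel ([0.94040] and [0.69419]): 1 − (1 − 0.94040)(1 − 0.69419) = 0.98177
Series (coincidence logic module and [0.98177]): 0.72615 × 0.98177 = 0.713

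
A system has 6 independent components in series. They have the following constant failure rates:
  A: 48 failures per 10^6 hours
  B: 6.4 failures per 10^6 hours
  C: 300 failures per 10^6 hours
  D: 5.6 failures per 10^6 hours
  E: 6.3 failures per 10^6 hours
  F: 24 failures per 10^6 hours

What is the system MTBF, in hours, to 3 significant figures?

Series of exponential components: λ_sys = Σ λ_i
λ_sys = 0.000048 + 0.0000064 + 0.00030 + 0.0000056 + 0.0000063 + 0.000024 = 3.9030e-04 /h
MTBF = 1 / λ_sys = 2560 h

2560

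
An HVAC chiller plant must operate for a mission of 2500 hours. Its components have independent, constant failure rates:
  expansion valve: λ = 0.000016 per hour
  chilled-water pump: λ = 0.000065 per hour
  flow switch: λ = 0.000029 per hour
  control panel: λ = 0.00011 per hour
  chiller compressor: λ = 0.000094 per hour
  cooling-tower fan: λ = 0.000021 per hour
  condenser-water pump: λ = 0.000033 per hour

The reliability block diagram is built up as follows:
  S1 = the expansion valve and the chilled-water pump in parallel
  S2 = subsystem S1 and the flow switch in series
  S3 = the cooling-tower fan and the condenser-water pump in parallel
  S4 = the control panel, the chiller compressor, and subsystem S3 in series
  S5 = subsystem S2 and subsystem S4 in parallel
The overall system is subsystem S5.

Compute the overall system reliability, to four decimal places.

0.9697

R(expansion valve) = exp(−0.000016 × 2500) = 0.960789
R(chilled-water pump) = exp(−0.000065 × 2500) = 0.850016
R(flow switch) = exp(−0.000029 × 2500) = 0.930066
R(control panel) = exp(−0.00011 × 2500) = 0.759572
R(chiller compressor) = exp(−0.000094 × 2500) = 0.790571
R(cooling-tower fan) = exp(−0.000021 × 2500) = 0.948854
R(condenser-water pump) = exp(−0.000033 × 2500) = 0.920811
Parallel (expansion valve and chilled-water pump): 1 − (1 − 0.960789)(1 − 0.850016) = 0.994119
Series ([0.994119] and flow switch): 0.994119 × 0.930066 = 0.924596
Parallel (cooling-tower fan and condenser-water pump): 1 − (1 − 0.948854)(1 − 0.920811) = 0.995950
Series (control panel, chiller compressor, and [0.995950]): 0.759572 × 0.790571 × 0.995950 = 0.598064
Parallel ([0.924596] and [0.598064]): 1 − (1 − 0.924596)(1 − 0.598064) = 0.9697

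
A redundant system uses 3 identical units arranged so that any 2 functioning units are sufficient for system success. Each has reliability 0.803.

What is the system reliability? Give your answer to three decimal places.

0.899

R = Σ_{i=2}^{3} C(3,i) p^i (1−p)^{3−i} with p = 0.803
C(3,2)·0.803^2·0.197^1 = 0.38108
C(3,3)·0.803^3·0.197^0 = 0.51778
Sum = 0.899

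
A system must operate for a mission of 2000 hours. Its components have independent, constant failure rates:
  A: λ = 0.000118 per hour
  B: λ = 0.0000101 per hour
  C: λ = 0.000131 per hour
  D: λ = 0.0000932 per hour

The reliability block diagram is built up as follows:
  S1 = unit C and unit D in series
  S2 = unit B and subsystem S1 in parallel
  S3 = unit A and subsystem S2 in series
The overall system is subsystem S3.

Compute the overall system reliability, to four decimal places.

R(A) = exp(−0.000118 × 2000) = 0.789781
R(B) = exp(−0.0000101 × 2000) = 0.980003
R(C) = exp(−0.000131 × 2000) = 0.769511
R(D) = exp(−0.0000932 × 2000) = 0.829942
Series (C and D): 0.769511 × 0.829942 = 0.638649
Parallel (B and [0.638649]): 1 − (1 − 0.980003)(1 − 0.638649) = 0.992774
Series (A and [0.992774]): 0.789781 × 0.992774 = 0.7841

0.7841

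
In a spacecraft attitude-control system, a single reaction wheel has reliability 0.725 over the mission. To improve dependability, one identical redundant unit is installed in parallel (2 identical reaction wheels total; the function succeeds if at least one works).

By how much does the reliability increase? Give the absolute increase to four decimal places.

R_before = 0.725
R_after = 1 − (1 − 0.725)^2 = 0.9244
ΔR = 0.9244 − 0.725 = 0.1994

0.1994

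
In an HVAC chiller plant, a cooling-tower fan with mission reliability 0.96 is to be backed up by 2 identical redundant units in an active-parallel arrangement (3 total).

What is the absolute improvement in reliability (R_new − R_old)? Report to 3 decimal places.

0.040

R_before = 0.96
R_after = 1 − (1 − 0.96)^3 = 1.000
ΔR = 1.000 − 0.96 = 0.040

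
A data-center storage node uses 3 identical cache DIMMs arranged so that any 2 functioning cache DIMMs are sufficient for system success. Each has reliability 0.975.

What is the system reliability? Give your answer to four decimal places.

R = Σ_{i=2}^{3} C(3,i) p^i (1−p)^{3−i} with p = 0.975
C(3,2)·0.975^2·0.025^1 = 0.071297
C(3,3)·0.975^3·0.025^0 = 0.926859
Sum = 0.9982

0.9982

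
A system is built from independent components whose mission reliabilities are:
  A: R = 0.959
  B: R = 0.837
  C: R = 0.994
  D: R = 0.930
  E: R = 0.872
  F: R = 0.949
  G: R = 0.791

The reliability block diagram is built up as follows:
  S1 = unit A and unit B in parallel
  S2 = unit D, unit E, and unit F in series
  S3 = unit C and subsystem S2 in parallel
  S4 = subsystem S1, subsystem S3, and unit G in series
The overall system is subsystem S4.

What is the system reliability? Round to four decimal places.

0.7846

Parallel (A and B): 1 − (1 − 0.959000)(1 − 0.837000) = 0.993317
Series (D, E, and F): 0.930000 × 0.872000 × 0.949000 = 0.769601
Parallel (C and [0.769601]): 1 − (1 − 0.994000)(1 − 0.769601) = 0.998618
Series ([0.993317], [0.998618], and G): 0.993317 × 0.998618 × 0.791000 = 0.7846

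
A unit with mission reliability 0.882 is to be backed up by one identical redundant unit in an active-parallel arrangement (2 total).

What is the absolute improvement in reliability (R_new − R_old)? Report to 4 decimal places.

R_before = 0.882
R_after = 1 − (1 − 0.882)^2 = 0.9861
ΔR = 0.9861 − 0.882 = 0.1041

0.1041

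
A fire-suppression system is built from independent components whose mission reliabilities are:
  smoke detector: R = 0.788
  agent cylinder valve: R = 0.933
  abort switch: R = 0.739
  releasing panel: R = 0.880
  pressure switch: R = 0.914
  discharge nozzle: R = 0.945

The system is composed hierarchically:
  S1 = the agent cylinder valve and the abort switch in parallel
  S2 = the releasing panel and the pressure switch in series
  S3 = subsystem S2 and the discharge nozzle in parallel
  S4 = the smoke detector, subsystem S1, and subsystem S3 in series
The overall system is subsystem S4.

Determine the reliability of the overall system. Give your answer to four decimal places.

Parallel (agent cylinder valve and abort switch): 1 − (1 − 0.933000)(1 − 0.739000) = 0.982513
Series (releasing panel and pressure switch): 0.880000 × 0.914000 = 0.804320
Parallel ([0.804320] and discharge nozzle): 1 − (1 − 0.804320)(1 − 0.945000) = 0.989238
Series (smoke detector, [0.982513], and [0.989238]): 0.788000 × 0.982513 × 0.989238 = 0.7659

0.7659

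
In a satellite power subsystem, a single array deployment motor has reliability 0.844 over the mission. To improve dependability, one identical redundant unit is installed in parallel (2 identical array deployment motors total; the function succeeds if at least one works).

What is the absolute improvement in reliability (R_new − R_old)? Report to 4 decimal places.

R_before = 0.844
R_after = 1 − (1 − 0.844)^2 = 0.9757
ΔR = 0.9757 − 0.844 = 0.1317

0.1317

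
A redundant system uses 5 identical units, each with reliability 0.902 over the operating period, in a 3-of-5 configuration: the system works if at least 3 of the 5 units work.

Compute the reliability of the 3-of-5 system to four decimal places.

R = Σ_{i=3}^{5} C(5,i) p^i (1−p)^{5−i} with p = 0.902
C(5,3)·0.902^3·0.098^2 = 0.070481
C(5,4)·0.902^4·0.098^1 = 0.324356
C(5,5)·0.902^5·0.098^0 = 0.597080
Sum = 0.9919

0.9919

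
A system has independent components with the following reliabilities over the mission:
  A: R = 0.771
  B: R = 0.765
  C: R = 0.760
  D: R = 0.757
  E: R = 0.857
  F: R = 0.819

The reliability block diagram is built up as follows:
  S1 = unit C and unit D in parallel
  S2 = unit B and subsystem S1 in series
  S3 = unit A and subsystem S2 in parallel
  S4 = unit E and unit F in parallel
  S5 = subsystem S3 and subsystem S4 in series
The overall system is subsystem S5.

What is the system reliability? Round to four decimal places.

Parallel (C and D): 1 − (1 − 0.760000)(1 − 0.757000) = 0.941680
Series (B and [0.941680]): 0.765000 × 0.941680 = 0.720385
Parallel (A and [0.720385]): 1 − (1 − 0.771000)(1 − 0.720385) = 0.935968
Parallel (E and F): 1 − (1 − 0.857000)(1 − 0.819000) = 0.974117
Series ([0.935968] and [0.974117]): 0.935968 × 0.974117 = 0.9117

0.9117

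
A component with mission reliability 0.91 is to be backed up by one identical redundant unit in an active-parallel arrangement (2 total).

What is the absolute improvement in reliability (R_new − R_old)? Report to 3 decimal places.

R_before = 0.91
R_after = 1 − (1 − 0.91)^2 = 0.992
ΔR = 0.992 − 0.91 = 0.082

0.082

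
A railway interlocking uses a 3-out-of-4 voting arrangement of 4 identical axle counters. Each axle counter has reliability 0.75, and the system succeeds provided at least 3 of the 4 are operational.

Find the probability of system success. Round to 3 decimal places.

0.738

R = Σ_{i=3}^{4} C(4,i) p^i (1−p)^{4−i} with p = 0.75
C(4,3)·0.75^3·0.25^1 = 0.42188
C(4,4)·0.75^4·0.25^0 = 0.31641
Sum = 0.738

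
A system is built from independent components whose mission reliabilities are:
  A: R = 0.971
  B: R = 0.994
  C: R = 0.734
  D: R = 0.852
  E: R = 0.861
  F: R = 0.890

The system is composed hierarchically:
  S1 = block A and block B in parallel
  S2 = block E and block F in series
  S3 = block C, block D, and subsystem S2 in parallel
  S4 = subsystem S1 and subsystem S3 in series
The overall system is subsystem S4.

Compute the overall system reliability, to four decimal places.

0.9906

Parallel (A and B): 1 − (1 − 0.971000)(1 − 0.994000) = 0.999826
Series (E and F): 0.861000 × 0.890000 = 0.766290
Parallel (C, D, and [0.766290]): 1 − (1 − 0.734000)(1 − 0.852000)(1 − 0.766290) = 0.990799
Series ([0.999826] and [0.990799]): 0.999826 × 0.990799 = 0.9906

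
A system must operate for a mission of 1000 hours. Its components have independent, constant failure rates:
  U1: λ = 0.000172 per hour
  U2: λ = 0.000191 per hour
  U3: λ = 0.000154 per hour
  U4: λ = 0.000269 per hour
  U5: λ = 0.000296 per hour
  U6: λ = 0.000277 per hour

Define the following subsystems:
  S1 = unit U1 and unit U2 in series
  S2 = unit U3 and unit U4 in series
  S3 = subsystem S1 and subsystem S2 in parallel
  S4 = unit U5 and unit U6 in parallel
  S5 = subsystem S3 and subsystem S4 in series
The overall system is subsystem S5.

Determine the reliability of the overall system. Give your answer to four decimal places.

R(U1) = exp(−0.000172 × 1000) = 0.841979
R(U2) = exp(−0.000191 × 1000) = 0.826133
R(U3) = exp(−0.000154 × 1000) = 0.857272
R(U4) = exp(−0.000269 × 1000) = 0.764143
R(U5) = exp(−0.000296 × 1000) = 0.743787
R(U6) = exp(−0.000277 × 1000) = 0.758054
Series (U1 and U2): 0.841979 × 0.826133 = 0.695587
Series (U3 and U4): 0.857272 × 0.764143 = 0.655078
Parallel ([0.695587] and [0.655078]): 1 − (1 − 0.695587)(1 − 0.655078) = 0.895001
Parallel (U5 and U6): 1 − (1 − 0.743787)(1 − 0.758054) = 0.938010
Series ([0.895001] and [0.938010]): 0.895001 × 0.938010 = 0.8395

0.8395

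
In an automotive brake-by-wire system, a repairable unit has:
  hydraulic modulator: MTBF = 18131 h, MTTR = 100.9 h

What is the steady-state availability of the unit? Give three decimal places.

0.994

A(hydraulic modulator) = MTBF/(MTBF+MTTR) = 18131/(18131+100.9) = 0.994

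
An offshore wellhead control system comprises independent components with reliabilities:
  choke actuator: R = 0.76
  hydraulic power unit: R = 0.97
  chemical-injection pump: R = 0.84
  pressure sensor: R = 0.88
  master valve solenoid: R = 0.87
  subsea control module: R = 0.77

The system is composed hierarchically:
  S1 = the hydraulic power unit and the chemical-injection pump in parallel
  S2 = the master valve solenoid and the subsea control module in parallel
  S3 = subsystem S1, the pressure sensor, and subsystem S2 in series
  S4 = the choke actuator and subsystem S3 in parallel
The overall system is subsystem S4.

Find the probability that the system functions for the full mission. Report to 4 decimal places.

Parallel (hydraulic power unit and chemical-injection pump): 1 − (1 − 0.970000)(1 − 0.840000) = 0.995200
Parallel (master valve solenoid and subsea control module): 1 − (1 − 0.870000)(1 − 0.770000) = 0.970100
Series ([0.995200], pressure sensor, and [0.970100]): 0.995200 × 0.880000 × 0.970100 = 0.849590
Parallel (choke actuator and [0.849590]): 1 − (1 − 0.760000)(1 − 0.849590) = 0.9639

0.9639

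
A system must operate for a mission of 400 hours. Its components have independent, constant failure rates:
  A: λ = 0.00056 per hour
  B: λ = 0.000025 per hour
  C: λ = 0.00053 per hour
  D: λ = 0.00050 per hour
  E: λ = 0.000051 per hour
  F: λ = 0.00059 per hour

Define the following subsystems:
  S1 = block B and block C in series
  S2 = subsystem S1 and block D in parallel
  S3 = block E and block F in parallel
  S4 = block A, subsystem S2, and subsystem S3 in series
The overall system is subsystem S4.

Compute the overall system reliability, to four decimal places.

0.7672

R(A) = exp(−0.00056 × 400) = 0.799315
R(B) = exp(−0.000025 × 400) = 0.990050
R(C) = exp(−0.00053 × 400) = 0.808965
R(D) = exp(−0.00050 × 400) = 0.818731
R(E) = exp(−0.000051 × 400) = 0.979807
R(F) = exp(−0.00059 × 400) = 0.789781
Series (B and C): 0.990050 × 0.808965 = 0.800916
Parallel ([0.800916] and D): 1 − (1 − 0.800916)(1 − 0.818731) = 0.963912
Parallel (E and F): 1 − (1 − 0.979807)(1 − 0.789781) = 0.995755
Series (A, [0.963912], and [0.995755]): 0.799315 × 0.963912 × 0.995755 = 0.7672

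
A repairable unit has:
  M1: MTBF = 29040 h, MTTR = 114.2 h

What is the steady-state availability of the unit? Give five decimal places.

0.99608

A(M1) = MTBF/(MTBF+MTTR) = 29040/(29040+114.2) = 0.99608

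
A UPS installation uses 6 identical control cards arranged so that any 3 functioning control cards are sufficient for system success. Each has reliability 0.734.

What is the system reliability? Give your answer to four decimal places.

0.9533

R = Σ_{i=3}^{6} C(6,i) p^i (1−p)^{6−i} with p = 0.734
C(6,3)·0.734^3·0.266^3 = 0.148855
C(6,4)·0.734^4·0.266^2 = 0.308062
C(6,5)·0.734^5·0.266^1 = 0.340027
C(6,6)·0.734^6·0.266^0 = 0.156378
Sum = 0.9533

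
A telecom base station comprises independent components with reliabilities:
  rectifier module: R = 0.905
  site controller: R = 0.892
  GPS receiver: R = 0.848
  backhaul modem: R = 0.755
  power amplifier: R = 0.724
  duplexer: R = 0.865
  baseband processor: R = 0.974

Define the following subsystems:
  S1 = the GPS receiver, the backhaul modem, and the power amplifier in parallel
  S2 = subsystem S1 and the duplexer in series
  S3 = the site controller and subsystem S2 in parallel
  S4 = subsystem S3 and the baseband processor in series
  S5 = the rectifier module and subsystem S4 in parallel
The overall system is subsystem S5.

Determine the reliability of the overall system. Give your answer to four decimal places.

0.9961

Parallel (GPS receiver, backhaul modem, and power amplifier): 1 − (1 − 0.848000)(1 − 0.755000)(1 − 0.724000) = 0.989722
Series ([0.989722] and duplexer): 0.989722 × 0.865000 = 0.856110
Parallel (site controller and [0.856110]): 1 − (1 − 0.892000)(1 − 0.856110) = 0.984460
Series ([0.984460] and baseband processor): 0.984460 × 0.974000 = 0.958864
Parallel (rectifier module and [0.958864]): 1 − (1 − 0.905000)(1 − 0.958864) = 0.9961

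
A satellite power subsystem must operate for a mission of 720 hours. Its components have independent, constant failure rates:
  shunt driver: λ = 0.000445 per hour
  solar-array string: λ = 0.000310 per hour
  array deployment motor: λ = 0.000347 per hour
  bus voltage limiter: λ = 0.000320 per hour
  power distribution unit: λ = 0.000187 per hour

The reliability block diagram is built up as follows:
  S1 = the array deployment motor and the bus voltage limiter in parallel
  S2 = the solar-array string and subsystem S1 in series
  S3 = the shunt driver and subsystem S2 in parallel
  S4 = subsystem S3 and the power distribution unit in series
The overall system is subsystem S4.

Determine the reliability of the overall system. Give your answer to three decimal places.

R(shunt driver) = exp(−0.000445 × 720) = 0.72586
R(solar-array string) = exp(−0.000310 × 720) = 0.79995
R(array deployment motor) = exp(−0.000347 × 720) = 0.77893
R(bus voltage limiter) = exp(−0.000320 × 720) = 0.79422
R(power distribution unit) = exp(−0.000187 × 720) = 0.87403
Parallel (array deployment motor and bus voltage limiter): 1 − (1 − 0.77893)(1 − 0.79422) = 0.95451
Series (solar-array string and [0.95451]): 0.79995 × 0.95451 = 0.76356
Parallel (shunt driver and [0.76356]): 1 − (1 − 0.72586)(1 − 0.76356) = 0.93518
Series ([0.93518] and power distribution unit): 0.93518 × 0.87403 = 0.817

0.817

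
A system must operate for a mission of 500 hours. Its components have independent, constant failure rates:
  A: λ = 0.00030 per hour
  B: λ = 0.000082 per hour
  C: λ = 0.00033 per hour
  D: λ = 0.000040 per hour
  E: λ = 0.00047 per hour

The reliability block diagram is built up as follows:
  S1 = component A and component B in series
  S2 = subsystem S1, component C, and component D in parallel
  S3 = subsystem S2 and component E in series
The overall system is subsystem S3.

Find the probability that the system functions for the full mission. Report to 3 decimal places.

0.790

R(A) = exp(−0.00030 × 500) = 0.86071
R(B) = exp(−0.000082 × 500) = 0.95983
R(C) = exp(−0.00033 × 500) = 0.84789
R(D) = exp(−0.000040 × 500) = 0.98020
R(E) = exp(−0.00047 × 500) = 0.79057
Series (A and B): 0.86071 × 0.95983 = 0.82614
Parallel ([0.82614], C, and D): 1 − (1 − 0.82614)(1 − 0.84789)(1 − 0.98020) = 0.99948
Series ([0.99948] and E): 0.99948 × 0.79057 = 0.790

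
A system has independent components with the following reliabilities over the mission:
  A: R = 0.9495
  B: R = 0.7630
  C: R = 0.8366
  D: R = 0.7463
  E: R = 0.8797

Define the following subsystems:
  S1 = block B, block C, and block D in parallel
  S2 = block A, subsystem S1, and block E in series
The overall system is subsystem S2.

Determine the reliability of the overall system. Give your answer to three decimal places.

0.827

Parallel (B, C, and D): 1 − (1 − 0.76300)(1 − 0.83660)(1 − 0.74630) = 0.99018
Series (A, [0.99018], and E): 0.94950 × 0.99018 × 0.87970 = 0.827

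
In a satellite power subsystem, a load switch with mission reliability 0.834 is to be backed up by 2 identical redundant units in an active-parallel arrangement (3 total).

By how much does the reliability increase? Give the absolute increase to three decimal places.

0.161

R_before = 0.834
R_after = 1 − (1 − 0.834)^3 = 0.995
ΔR = 0.995 − 0.834 = 0.161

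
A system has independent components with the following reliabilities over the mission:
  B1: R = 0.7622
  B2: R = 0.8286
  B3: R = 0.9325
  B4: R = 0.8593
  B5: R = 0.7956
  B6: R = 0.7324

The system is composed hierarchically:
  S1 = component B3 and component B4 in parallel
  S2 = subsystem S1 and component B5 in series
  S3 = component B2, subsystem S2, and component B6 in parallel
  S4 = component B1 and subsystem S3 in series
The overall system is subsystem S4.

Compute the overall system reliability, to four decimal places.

0.7548

Parallel (B3 and B4): 1 − (1 − 0.932500)(1 − 0.859300) = 0.990503
Series ([0.990503] and B5): 0.990503 × 0.795600 = 0.788044
Parallel (B2, [0.788044], and B6): 1 − (1 − 0.828600)(1 − 0.788044)(1 − 0.732400) = 0.990278
Series (B1 and [0.990278]): 0.762200 × 0.990278 = 0.7548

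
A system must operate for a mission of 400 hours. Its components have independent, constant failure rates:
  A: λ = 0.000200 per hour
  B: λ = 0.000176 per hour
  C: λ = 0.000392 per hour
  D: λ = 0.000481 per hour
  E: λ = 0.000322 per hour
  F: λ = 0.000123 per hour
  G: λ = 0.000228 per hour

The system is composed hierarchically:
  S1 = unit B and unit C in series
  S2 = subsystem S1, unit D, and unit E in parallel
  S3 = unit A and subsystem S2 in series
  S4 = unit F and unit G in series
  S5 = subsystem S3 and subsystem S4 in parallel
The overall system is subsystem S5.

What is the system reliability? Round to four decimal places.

0.9894

R(A) = exp(−0.000200 × 400) = 0.923116
R(B) = exp(−0.000176 × 400) = 0.932021
R(C) = exp(−0.000392 × 400) = 0.854875
R(D) = exp(−0.000481 × 400) = 0.824977
R(E) = exp(−0.000322 × 400) = 0.879150
R(F) = exp(−0.000123 × 400) = 0.951991
R(G) = exp(−0.000228 × 400) = 0.912835
Series (B and C): 0.932021 × 0.854875 = 0.796761
Parallel ([0.796761], D, and E): 1 − (1 − 0.796761)(1 − 0.824977)(1 − 0.879150) = 0.995701
Series (A and [0.995701]): 0.923116 × 0.995701 = 0.919148
Series (F and G): 0.951991 × 0.912835 = 0.869011
Parallel ([0.919148] and [0.869011]): 1 − (1 − 0.919148)(1 − 0.869011) = 0.9894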